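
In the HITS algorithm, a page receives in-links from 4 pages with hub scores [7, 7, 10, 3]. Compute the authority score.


Authority = sum of hub scores of in-linkers
In-link 1: hub score = 7
In-link 2: hub score = 7
In-link 3: hub score = 10
In-link 4: hub score = 3
Authority = 7 + 7 + 10 + 3 = 27

27


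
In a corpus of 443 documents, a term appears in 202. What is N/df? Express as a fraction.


IDF ratio = N / df
= 443 / 202
= 443/202

443/202


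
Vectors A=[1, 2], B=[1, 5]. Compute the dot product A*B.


Dot product = sum of element-wise products
A[0]*B[0] = 1*1 = 1
A[1]*B[1] = 2*5 = 10
Sum = 1 + 10 = 11

11


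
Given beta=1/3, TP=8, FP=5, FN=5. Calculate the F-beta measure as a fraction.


P = TP/(TP+FP) = 8/13 = 8/13
R = TP/(TP+FN) = 8/13 = 8/13
beta^2 = 1/3^2 = 1/9
(1 + beta^2) = 10/9
Numerator = (1+beta^2)*P*R = 640/1521
Denominator = beta^2*P + R = 8/117 + 8/13 = 80/117
F_beta = 8/13

8/13


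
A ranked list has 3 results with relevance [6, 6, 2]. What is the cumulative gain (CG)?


Cumulative Gain = sum of relevance scores
Position 1: rel=6, running sum=6
Position 2: rel=6, running sum=12
Position 3: rel=2, running sum=14
CG = 14

14


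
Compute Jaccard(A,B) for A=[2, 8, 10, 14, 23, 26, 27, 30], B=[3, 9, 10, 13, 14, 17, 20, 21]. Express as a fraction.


A intersect B = [10, 14]
|A intersect B| = 2
A union B = [2, 3, 8, 9, 10, 13, 14, 17, 20, 21, 23, 26, 27, 30]
|A union B| = 14
Jaccard = 2/14 = 1/7

1/7


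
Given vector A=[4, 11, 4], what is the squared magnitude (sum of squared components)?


|A|^2 = sum of squared components
A[0]^2 = 4^2 = 16
A[1]^2 = 11^2 = 121
A[2]^2 = 4^2 = 16
Sum = 16 + 121 + 16 = 153

153


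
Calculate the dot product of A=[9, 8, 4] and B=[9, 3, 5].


Dot product = sum of element-wise products
A[0]*B[0] = 9*9 = 81
A[1]*B[1] = 8*3 = 24
A[2]*B[2] = 4*5 = 20
Sum = 81 + 24 + 20 = 125

125


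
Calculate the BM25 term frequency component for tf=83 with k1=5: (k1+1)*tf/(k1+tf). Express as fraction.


BM25 TF component = (k1+1)*tf / (k1+tf)
k1 = 5, tf = 83
Numerator = (5+1)*83 = 498
Denominator = 5 + 83 = 88
= 498/88 = 249/44

249/44


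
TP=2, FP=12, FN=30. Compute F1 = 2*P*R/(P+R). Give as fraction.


F1 = 2 * P * R / (P + R)
P = TP/(TP+FP) = 2/14 = 1/7
R = TP/(TP+FN) = 2/32 = 1/16
2 * P * R = 2 * 1/7 * 1/16 = 1/56
P + R = 1/7 + 1/16 = 23/112
F1 = 1/56 / 23/112 = 2/23

2/23


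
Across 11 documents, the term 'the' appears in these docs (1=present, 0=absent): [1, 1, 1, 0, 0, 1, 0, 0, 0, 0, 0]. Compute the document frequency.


Checking each document for 'the':
Doc 1: present
Doc 2: present
Doc 3: present
Doc 4: absent
Doc 5: absent
Doc 6: present
Doc 7: absent
Doc 8: absent
Doc 9: absent
Doc 10: absent
Doc 11: absent
df = sum of presences = 1 + 1 + 1 + 0 + 0 + 1 + 0 + 0 + 0 + 0 + 0 = 4

4


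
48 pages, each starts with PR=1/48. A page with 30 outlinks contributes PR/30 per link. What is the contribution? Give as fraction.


Initial PR = 1/48 = 1/48
Outlinks = 30
Contribution per link = PR / outlinks
= 1/48 / 30
= 1/1440

1/1440


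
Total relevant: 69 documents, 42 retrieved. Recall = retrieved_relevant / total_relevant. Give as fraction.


Recall = retrieved_relevant / total_relevant
= 42 / 69
= 42 / (42 + 27)
= 14/23

14/23


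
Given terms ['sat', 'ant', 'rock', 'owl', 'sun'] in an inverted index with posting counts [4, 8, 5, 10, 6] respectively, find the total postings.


Summing posting list sizes:
'sat': 4 postings
'ant': 8 postings
'rock': 5 postings
'owl': 10 postings
'sun': 6 postings
Total = 4 + 8 + 5 + 10 + 6 = 33

33


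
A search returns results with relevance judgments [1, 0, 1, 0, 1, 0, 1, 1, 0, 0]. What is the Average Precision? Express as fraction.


Computing P@k for each relevant position:
Position 1: relevant, P@1 = 1/1 = 1
Position 2: not relevant
Position 3: relevant, P@3 = 2/3 = 2/3
Position 4: not relevant
Position 5: relevant, P@5 = 3/5 = 3/5
Position 6: not relevant
Position 7: relevant, P@7 = 4/7 = 4/7
Position 8: relevant, P@8 = 5/8 = 5/8
Position 9: not relevant
Position 10: not relevant
Sum of P@k = 1 + 2/3 + 3/5 + 4/7 + 5/8 = 2909/840
AP = 2909/840 / 5 = 2909/4200

2909/4200


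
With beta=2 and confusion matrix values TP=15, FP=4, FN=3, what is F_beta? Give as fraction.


P = TP/(TP+FP) = 15/19 = 15/19
R = TP/(TP+FN) = 15/18 = 5/6
beta^2 = 2^2 = 4
(1 + beta^2) = 5
Numerator = (1+beta^2)*P*R = 125/38
Denominator = beta^2*P + R = 60/19 + 5/6 = 455/114
F_beta = 75/91

75/91


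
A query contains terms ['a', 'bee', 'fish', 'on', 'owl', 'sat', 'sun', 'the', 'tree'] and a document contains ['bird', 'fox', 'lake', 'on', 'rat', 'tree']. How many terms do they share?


Query terms: ['a', 'bee', 'fish', 'on', 'owl', 'sat', 'sun', 'the', 'tree']
Document terms: ['bird', 'fox', 'lake', 'on', 'rat', 'tree']
Common terms: ['on', 'tree']
Overlap count = 2

2


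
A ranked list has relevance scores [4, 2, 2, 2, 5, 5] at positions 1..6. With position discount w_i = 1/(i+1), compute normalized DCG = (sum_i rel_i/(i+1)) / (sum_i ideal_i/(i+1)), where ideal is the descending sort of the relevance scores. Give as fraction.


Position discount weights w_i = 1/(i+1) for i=1..6:
Weights = [1/2, 1/3, 1/4, 1/5, 1/6, 1/7]
Actual relevance: [4, 2, 2, 2, 5, 5]
DCG = 4/2 + 2/3 + 2/4 + 2/5 + 5/6 + 5/7 = 179/35
Ideal relevance (sorted desc): [5, 5, 4, 2, 2, 2]
Ideal DCG = 5/2 + 5/3 + 4/4 + 2/5 + 2/6 + 2/7 = 433/70
nDCG = DCG / ideal_DCG = 179/35 / 433/70 = 358/433

358/433


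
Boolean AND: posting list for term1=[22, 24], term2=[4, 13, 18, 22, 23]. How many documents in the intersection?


Boolean AND: find intersection of posting lists
term1 docs: [22, 24]
term2 docs: [4, 13, 18, 22, 23]
Intersection: [22]
|intersection| = 1

1


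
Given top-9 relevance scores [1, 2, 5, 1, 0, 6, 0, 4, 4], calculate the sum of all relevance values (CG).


Cumulative Gain = sum of relevance scores
Position 1: rel=1, running sum=1
Position 2: rel=2, running sum=3
Position 3: rel=5, running sum=8
Position 4: rel=1, running sum=9
Position 5: rel=0, running sum=9
Position 6: rel=6, running sum=15
Position 7: rel=0, running sum=15
Position 8: rel=4, running sum=19
Position 9: rel=4, running sum=23
CG = 23

23


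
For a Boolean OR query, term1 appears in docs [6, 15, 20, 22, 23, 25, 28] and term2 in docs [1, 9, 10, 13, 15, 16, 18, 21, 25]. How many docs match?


Boolean OR: find union of posting lists
term1 docs: [6, 15, 20, 22, 23, 25, 28]
term2 docs: [1, 9, 10, 13, 15, 16, 18, 21, 25]
Union: [1, 6, 9, 10, 13, 15, 16, 18, 20, 21, 22, 23, 25, 28]
|union| = 14

14


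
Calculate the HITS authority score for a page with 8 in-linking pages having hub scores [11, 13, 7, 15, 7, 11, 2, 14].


Authority = sum of hub scores of in-linkers
In-link 1: hub score = 11
In-link 2: hub score = 13
In-link 3: hub score = 7
In-link 4: hub score = 15
In-link 5: hub score = 7
In-link 6: hub score = 11
In-link 7: hub score = 2
In-link 8: hub score = 14
Authority = 11 + 13 + 7 + 15 + 7 + 11 + 2 + 14 = 80

80


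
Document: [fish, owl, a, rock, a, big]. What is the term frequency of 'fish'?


Document has 6 words
Scanning for 'fish':
Found at positions: [0]
Count = 1

1


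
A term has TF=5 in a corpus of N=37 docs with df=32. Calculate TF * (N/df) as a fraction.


TF * (N/df)
= 5 * (37/32)
= 5 * 37/32
= 185/32

185/32


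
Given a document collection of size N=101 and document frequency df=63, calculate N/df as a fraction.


IDF ratio = N / df
= 101 / 63
= 101/63

101/63


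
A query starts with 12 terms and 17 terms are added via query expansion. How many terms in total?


Original terms: 12
Expansion terms: 17
Total = 12 + 17 = 29

29


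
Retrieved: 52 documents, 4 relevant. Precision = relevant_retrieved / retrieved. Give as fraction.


Precision = relevant_retrieved / total_retrieved
= 4 / 52
= 4 / (4 + 48)
= 1/13

1/13


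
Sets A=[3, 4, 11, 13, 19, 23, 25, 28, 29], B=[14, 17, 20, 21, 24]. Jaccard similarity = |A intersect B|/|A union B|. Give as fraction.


A intersect B = []
|A intersect B| = 0
A union B = [3, 4, 11, 13, 14, 17, 19, 20, 21, 23, 24, 25, 28, 29]
|A union B| = 14
Jaccard = 0/14 = 0

0


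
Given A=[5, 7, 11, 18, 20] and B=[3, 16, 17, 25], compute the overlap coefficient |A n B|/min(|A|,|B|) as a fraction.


A intersect B = []
|A intersect B| = 0
min(|A|, |B|) = min(5, 4) = 4
Overlap = 0 / 4 = 0

0


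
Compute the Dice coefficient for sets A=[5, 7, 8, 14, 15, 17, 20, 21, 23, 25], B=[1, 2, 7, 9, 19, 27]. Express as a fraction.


A intersect B = [7]
|A intersect B| = 1
|A| = 10, |B| = 6
Dice = 2*1 / (10+6)
= 2 / 16 = 1/8

1/8


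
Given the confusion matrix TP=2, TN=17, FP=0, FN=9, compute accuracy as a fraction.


Accuracy = (TP + TN) / (TP + TN + FP + FN)
TP + TN = 2 + 17 = 19
Total = 2 + 17 + 0 + 9 = 28
Accuracy = 19 / 28 = 19/28

19/28


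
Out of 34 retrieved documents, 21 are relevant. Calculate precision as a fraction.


Precision = relevant_retrieved / total_retrieved
= 21 / 34
= 21 / (21 + 13)
= 21/34

21/34


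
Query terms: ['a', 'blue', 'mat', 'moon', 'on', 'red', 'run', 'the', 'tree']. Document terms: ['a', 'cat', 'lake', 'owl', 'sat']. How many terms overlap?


Query terms: ['a', 'blue', 'mat', 'moon', 'on', 'red', 'run', 'the', 'tree']
Document terms: ['a', 'cat', 'lake', 'owl', 'sat']
Common terms: ['a']
Overlap count = 1

1


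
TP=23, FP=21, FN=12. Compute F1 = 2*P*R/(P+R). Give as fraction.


F1 = 2 * P * R / (P + R)
P = TP/(TP+FP) = 23/44 = 23/44
R = TP/(TP+FN) = 23/35 = 23/35
2 * P * R = 2 * 23/44 * 23/35 = 529/770
P + R = 23/44 + 23/35 = 1817/1540
F1 = 529/770 / 1817/1540 = 46/79

46/79


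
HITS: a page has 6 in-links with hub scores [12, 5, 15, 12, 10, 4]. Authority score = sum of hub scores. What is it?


Authority = sum of hub scores of in-linkers
In-link 1: hub score = 12
In-link 2: hub score = 5
In-link 3: hub score = 15
In-link 4: hub score = 12
In-link 5: hub score = 10
In-link 6: hub score = 4
Authority = 12 + 5 + 15 + 12 + 10 + 4 = 58

58


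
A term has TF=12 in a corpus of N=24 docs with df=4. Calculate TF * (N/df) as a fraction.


TF * (N/df)
= 12 * (24/4)
= 12 * 6
= 72

72


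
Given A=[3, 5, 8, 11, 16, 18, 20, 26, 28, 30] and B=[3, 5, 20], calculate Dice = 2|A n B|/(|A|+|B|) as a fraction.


A intersect B = [3, 5, 20]
|A intersect B| = 3
|A| = 10, |B| = 3
Dice = 2*3 / (10+3)
= 6 / 13 = 6/13

6/13


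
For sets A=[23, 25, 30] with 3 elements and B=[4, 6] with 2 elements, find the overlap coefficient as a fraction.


A intersect B = []
|A intersect B| = 0
min(|A|, |B|) = min(3, 2) = 2
Overlap = 0 / 2 = 0

0


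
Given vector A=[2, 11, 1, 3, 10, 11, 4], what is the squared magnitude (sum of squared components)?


|A|^2 = sum of squared components
A[0]^2 = 2^2 = 4
A[1]^2 = 11^2 = 121
A[2]^2 = 1^2 = 1
A[3]^2 = 3^2 = 9
A[4]^2 = 10^2 = 100
A[5]^2 = 11^2 = 121
A[6]^2 = 4^2 = 16
Sum = 4 + 121 + 1 + 9 + 100 + 121 + 16 = 372

372


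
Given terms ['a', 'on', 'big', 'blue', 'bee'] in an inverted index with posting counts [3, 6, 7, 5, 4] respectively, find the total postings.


Summing posting list sizes:
'a': 3 postings
'on': 6 postings
'big': 7 postings
'blue': 5 postings
'bee': 4 postings
Total = 3 + 6 + 7 + 5 + 4 = 25

25


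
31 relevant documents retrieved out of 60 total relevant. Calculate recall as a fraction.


Recall = retrieved_relevant / total_relevant
= 31 / 60
= 31 / (31 + 29)
= 31/60

31/60


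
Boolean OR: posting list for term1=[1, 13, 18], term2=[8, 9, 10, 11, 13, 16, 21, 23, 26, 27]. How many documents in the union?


Boolean OR: find union of posting lists
term1 docs: [1, 13, 18]
term2 docs: [8, 9, 10, 11, 13, 16, 21, 23, 26, 27]
Union: [1, 8, 9, 10, 11, 13, 16, 18, 21, 23, 26, 27]
|union| = 12

12


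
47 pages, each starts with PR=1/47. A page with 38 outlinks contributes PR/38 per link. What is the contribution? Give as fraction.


Initial PR = 1/47 = 1/47
Outlinks = 38
Contribution per link = PR / outlinks
= 1/47 / 38
= 1/1786

1/1786


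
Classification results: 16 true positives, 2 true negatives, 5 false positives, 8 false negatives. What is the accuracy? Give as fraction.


Accuracy = (TP + TN) / (TP + TN + FP + FN)
TP + TN = 16 + 2 = 18
Total = 16 + 2 + 5 + 8 = 31
Accuracy = 18 / 31 = 18/31

18/31


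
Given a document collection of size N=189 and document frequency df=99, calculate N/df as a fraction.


IDF ratio = N / df
= 189 / 99
= 21/11

21/11


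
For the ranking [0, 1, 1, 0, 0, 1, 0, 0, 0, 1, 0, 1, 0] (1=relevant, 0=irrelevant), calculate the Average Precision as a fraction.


Computing P@k for each relevant position:
Position 1: not relevant
Position 2: relevant, P@2 = 1/2 = 1/2
Position 3: relevant, P@3 = 2/3 = 2/3
Position 4: not relevant
Position 5: not relevant
Position 6: relevant, P@6 = 3/6 = 1/2
Position 7: not relevant
Position 8: not relevant
Position 9: not relevant
Position 10: relevant, P@10 = 4/10 = 2/5
Position 11: not relevant
Position 12: relevant, P@12 = 5/12 = 5/12
Position 13: not relevant
Sum of P@k = 1/2 + 2/3 + 1/2 + 2/5 + 5/12 = 149/60
AP = 149/60 / 5 = 149/300

149/300


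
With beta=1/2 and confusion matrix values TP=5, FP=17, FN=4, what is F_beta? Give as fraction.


P = TP/(TP+FP) = 5/22 = 5/22
R = TP/(TP+FN) = 5/9 = 5/9
beta^2 = 1/2^2 = 1/4
(1 + beta^2) = 5/4
Numerator = (1+beta^2)*P*R = 125/792
Denominator = beta^2*P + R = 5/88 + 5/9 = 485/792
F_beta = 25/97

25/97


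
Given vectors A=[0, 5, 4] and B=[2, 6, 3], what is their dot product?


Dot product = sum of element-wise products
A[0]*B[0] = 0*2 = 0
A[1]*B[1] = 5*6 = 30
A[2]*B[2] = 4*3 = 12
Sum = 0 + 30 + 12 = 42

42


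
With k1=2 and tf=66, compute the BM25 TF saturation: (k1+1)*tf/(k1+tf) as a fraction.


BM25 TF component = (k1+1)*tf / (k1+tf)
k1 = 2, tf = 66
Numerator = (2+1)*66 = 198
Denominator = 2 + 66 = 68
= 198/68 = 99/34

99/34


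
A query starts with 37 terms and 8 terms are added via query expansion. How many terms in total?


Original terms: 37
Expansion terms: 8
Total = 37 + 8 = 45

45


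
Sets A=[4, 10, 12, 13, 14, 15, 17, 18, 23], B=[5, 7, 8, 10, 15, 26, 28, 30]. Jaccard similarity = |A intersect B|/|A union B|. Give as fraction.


A intersect B = [10, 15]
|A intersect B| = 2
A union B = [4, 5, 7, 8, 10, 12, 13, 14, 15, 17, 18, 23, 26, 28, 30]
|A union B| = 15
Jaccard = 2/15 = 2/15

2/15


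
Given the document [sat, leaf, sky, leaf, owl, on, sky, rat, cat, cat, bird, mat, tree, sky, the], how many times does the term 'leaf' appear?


Document has 15 words
Scanning for 'leaf':
Found at positions: [1, 3]
Count = 2

2


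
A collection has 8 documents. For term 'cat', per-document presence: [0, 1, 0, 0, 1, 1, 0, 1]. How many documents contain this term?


Checking each document for 'cat':
Doc 1: absent
Doc 2: present
Doc 3: absent
Doc 4: absent
Doc 5: present
Doc 6: present
Doc 7: absent
Doc 8: present
df = sum of presences = 0 + 1 + 0 + 0 + 1 + 1 + 0 + 1 = 4

4


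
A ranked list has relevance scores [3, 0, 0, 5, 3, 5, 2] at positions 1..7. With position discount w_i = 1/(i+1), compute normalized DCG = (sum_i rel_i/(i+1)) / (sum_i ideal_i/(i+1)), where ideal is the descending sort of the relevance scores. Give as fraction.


Position discount weights w_i = 1/(i+1) for i=1..7:
Weights = [1/2, 1/3, 1/4, 1/5, 1/6, 1/7, 1/8]
Actual relevance: [3, 0, 0, 5, 3, 5, 2]
DCG = 3/2 + 0/3 + 0/4 + 5/5 + 3/6 + 5/7 + 2/8 = 111/28
Ideal relevance (sorted desc): [5, 5, 3, 3, 2, 0, 0]
Ideal DCG = 5/2 + 5/3 + 3/4 + 3/5 + 2/6 + 0/7 + 0/8 = 117/20
nDCG = DCG / ideal_DCG = 111/28 / 117/20 = 185/273

185/273


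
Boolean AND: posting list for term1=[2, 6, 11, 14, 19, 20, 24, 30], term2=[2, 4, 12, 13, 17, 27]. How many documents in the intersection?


Boolean AND: find intersection of posting lists
term1 docs: [2, 6, 11, 14, 19, 20, 24, 30]
term2 docs: [2, 4, 12, 13, 17, 27]
Intersection: [2]
|intersection| = 1

1


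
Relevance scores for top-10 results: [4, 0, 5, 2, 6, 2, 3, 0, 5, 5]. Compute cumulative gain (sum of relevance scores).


Cumulative Gain = sum of relevance scores
Position 1: rel=4, running sum=4
Position 2: rel=0, running sum=4
Position 3: rel=5, running sum=9
Position 4: rel=2, running sum=11
Position 5: rel=6, running sum=17
Position 6: rel=2, running sum=19
Position 7: rel=3, running sum=22
Position 8: rel=0, running sum=22
Position 9: rel=5, running sum=27
Position 10: rel=5, running sum=32
CG = 32

32


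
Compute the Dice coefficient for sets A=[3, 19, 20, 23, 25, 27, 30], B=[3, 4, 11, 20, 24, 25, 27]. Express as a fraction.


A intersect B = [3, 20, 25, 27]
|A intersect B| = 4
|A| = 7, |B| = 7
Dice = 2*4 / (7+7)
= 8 / 14 = 4/7

4/7


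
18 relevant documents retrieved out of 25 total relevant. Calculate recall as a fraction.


Recall = retrieved_relevant / total_relevant
= 18 / 25
= 18 / (18 + 7)
= 18/25

18/25


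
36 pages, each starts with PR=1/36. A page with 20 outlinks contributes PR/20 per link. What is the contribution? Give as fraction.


Initial PR = 1/36 = 1/36
Outlinks = 20
Contribution per link = PR / outlinks
= 1/36 / 20
= 1/720

1/720


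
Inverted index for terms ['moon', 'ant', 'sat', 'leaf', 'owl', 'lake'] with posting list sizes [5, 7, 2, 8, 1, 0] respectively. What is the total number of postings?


Summing posting list sizes:
'moon': 5 postings
'ant': 7 postings
'sat': 2 postings
'leaf': 8 postings
'owl': 1 postings
'lake': 0 postings
Total = 5 + 7 + 2 + 8 + 1 + 0 = 23

23


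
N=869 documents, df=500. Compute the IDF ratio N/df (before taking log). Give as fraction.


IDF ratio = N / df
= 869 / 500
= 869/500

869/500


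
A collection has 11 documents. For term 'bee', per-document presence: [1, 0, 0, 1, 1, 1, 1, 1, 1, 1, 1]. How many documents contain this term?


Checking each document for 'bee':
Doc 1: present
Doc 2: absent
Doc 3: absent
Doc 4: present
Doc 5: present
Doc 6: present
Doc 7: present
Doc 8: present
Doc 9: present
Doc 10: present
Doc 11: present
df = sum of presences = 1 + 0 + 0 + 1 + 1 + 1 + 1 + 1 + 1 + 1 + 1 = 9

9


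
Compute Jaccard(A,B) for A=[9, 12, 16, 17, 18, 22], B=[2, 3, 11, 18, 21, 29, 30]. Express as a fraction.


A intersect B = [18]
|A intersect B| = 1
A union B = [2, 3, 9, 11, 12, 16, 17, 18, 21, 22, 29, 30]
|A union B| = 12
Jaccard = 1/12 = 1/12

1/12


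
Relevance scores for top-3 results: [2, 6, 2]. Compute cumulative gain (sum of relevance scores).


Cumulative Gain = sum of relevance scores
Position 1: rel=2, running sum=2
Position 2: rel=6, running sum=8
Position 3: rel=2, running sum=10
CG = 10

10


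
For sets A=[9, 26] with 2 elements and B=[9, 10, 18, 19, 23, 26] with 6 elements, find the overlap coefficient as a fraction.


A intersect B = [9, 26]
|A intersect B| = 2
min(|A|, |B|) = min(2, 6) = 2
Overlap = 2 / 2 = 1

1


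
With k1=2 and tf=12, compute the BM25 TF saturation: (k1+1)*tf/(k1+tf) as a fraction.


BM25 TF component = (k1+1)*tf / (k1+tf)
k1 = 2, tf = 12
Numerator = (2+1)*12 = 36
Denominator = 2 + 12 = 14
= 36/14 = 18/7

18/7


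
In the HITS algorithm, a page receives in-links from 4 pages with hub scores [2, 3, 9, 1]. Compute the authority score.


Authority = sum of hub scores of in-linkers
In-link 1: hub score = 2
In-link 2: hub score = 3
In-link 3: hub score = 9
In-link 4: hub score = 1
Authority = 2 + 3 + 9 + 1 = 15

15


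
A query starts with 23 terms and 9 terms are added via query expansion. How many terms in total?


Original terms: 23
Expansion terms: 9
Total = 23 + 9 = 32

32


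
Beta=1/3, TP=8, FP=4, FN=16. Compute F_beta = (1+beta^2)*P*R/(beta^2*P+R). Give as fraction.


P = TP/(TP+FP) = 8/12 = 2/3
R = TP/(TP+FN) = 8/24 = 1/3
beta^2 = 1/3^2 = 1/9
(1 + beta^2) = 10/9
Numerator = (1+beta^2)*P*R = 20/81
Denominator = beta^2*P + R = 2/27 + 1/3 = 11/27
F_beta = 20/33

20/33


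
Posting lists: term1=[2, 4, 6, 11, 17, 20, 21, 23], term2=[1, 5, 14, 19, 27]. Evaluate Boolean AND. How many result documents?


Boolean AND: find intersection of posting lists
term1 docs: [2, 4, 6, 11, 17, 20, 21, 23]
term2 docs: [1, 5, 14, 19, 27]
Intersection: []
|intersection| = 0

0


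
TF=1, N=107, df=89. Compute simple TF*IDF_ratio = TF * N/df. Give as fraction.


TF * (N/df)
= 1 * (107/89)
= 1 * 107/89
= 107/89

107/89


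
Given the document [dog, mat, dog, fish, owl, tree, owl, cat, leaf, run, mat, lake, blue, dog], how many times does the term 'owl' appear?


Document has 14 words
Scanning for 'owl':
Found at positions: [4, 6]
Count = 2

2


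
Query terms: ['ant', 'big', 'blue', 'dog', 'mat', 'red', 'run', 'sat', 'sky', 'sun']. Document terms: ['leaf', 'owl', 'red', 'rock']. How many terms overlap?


Query terms: ['ant', 'big', 'blue', 'dog', 'mat', 'red', 'run', 'sat', 'sky', 'sun']
Document terms: ['leaf', 'owl', 'red', 'rock']
Common terms: ['red']
Overlap count = 1

1


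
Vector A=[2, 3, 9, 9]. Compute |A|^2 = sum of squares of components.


|A|^2 = sum of squared components
A[0]^2 = 2^2 = 4
A[1]^2 = 3^2 = 9
A[2]^2 = 9^2 = 81
A[3]^2 = 9^2 = 81
Sum = 4 + 9 + 81 + 81 = 175

175


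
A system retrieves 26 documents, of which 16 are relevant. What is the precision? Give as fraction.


Precision = relevant_retrieved / total_retrieved
= 16 / 26
= 16 / (16 + 10)
= 8/13

8/13


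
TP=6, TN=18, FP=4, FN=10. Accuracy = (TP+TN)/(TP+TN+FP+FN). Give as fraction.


Accuracy = (TP + TN) / (TP + TN + FP + FN)
TP + TN = 6 + 18 = 24
Total = 6 + 18 + 4 + 10 = 38
Accuracy = 24 / 38 = 12/19

12/19


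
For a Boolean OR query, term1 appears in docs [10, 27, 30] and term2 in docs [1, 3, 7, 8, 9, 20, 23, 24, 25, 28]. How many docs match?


Boolean OR: find union of posting lists
term1 docs: [10, 27, 30]
term2 docs: [1, 3, 7, 8, 9, 20, 23, 24, 25, 28]
Union: [1, 3, 7, 8, 9, 10, 20, 23, 24, 25, 27, 28, 30]
|union| = 13

13


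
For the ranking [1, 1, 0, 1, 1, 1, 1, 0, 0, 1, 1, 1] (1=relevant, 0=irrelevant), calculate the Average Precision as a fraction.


Computing P@k for each relevant position:
Position 1: relevant, P@1 = 1/1 = 1
Position 2: relevant, P@2 = 2/2 = 1
Position 3: not relevant
Position 4: relevant, P@4 = 3/4 = 3/4
Position 5: relevant, P@5 = 4/5 = 4/5
Position 6: relevant, P@6 = 5/6 = 5/6
Position 7: relevant, P@7 = 6/7 = 6/7
Position 8: not relevant
Position 9: not relevant
Position 10: relevant, P@10 = 7/10 = 7/10
Position 11: relevant, P@11 = 8/11 = 8/11
Position 12: relevant, P@12 = 9/12 = 3/4
Sum of P@k = 1 + 1 + 3/4 + 4/5 + 5/6 + 6/7 + 7/10 + 8/11 + 3/4 = 3427/462
AP = 3427/462 / 9 = 3427/4158

3427/4158


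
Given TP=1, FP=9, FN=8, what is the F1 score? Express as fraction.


F1 = 2 * P * R / (P + R)
P = TP/(TP+FP) = 1/10 = 1/10
R = TP/(TP+FN) = 1/9 = 1/9
2 * P * R = 2 * 1/10 * 1/9 = 1/45
P + R = 1/10 + 1/9 = 19/90
F1 = 1/45 / 19/90 = 2/19

2/19


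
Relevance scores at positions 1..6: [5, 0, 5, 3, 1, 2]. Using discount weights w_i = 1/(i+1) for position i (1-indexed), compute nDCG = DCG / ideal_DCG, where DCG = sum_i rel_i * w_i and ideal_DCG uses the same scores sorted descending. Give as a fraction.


Position discount weights w_i = 1/(i+1) for i=1..6:
Weights = [1/2, 1/3, 1/4, 1/5, 1/6, 1/7]
Actual relevance: [5, 0, 5, 3, 1, 2]
DCG = 5/2 + 0/3 + 5/4 + 3/5 + 1/6 + 2/7 = 2017/420
Ideal relevance (sorted desc): [5, 5, 3, 2, 1, 0]
Ideal DCG = 5/2 + 5/3 + 3/4 + 2/5 + 1/6 + 0/7 = 329/60
nDCG = DCG / ideal_DCG = 2017/420 / 329/60 = 2017/2303

2017/2303


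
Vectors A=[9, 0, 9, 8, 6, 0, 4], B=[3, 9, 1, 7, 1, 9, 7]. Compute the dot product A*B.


Dot product = sum of element-wise products
A[0]*B[0] = 9*3 = 27
A[1]*B[1] = 0*9 = 0
A[2]*B[2] = 9*1 = 9
A[3]*B[3] = 8*7 = 56
A[4]*B[4] = 6*1 = 6
A[5]*B[5] = 0*9 = 0
A[6]*B[6] = 4*7 = 28
Sum = 27 + 0 + 9 + 56 + 6 + 0 + 28 = 126

126


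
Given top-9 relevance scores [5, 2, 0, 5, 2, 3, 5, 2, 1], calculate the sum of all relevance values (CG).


Cumulative Gain = sum of relevance scores
Position 1: rel=5, running sum=5
Position 2: rel=2, running sum=7
Position 3: rel=0, running sum=7
Position 4: rel=5, running sum=12
Position 5: rel=2, running sum=14
Position 6: rel=3, running sum=17
Position 7: rel=5, running sum=22
Position 8: rel=2, running sum=24
Position 9: rel=1, running sum=25
CG = 25

25


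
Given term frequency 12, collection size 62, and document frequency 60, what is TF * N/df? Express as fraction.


TF * (N/df)
= 12 * (62/60)
= 12 * 31/30
= 62/5

62/5


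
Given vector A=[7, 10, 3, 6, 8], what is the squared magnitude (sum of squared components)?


|A|^2 = sum of squared components
A[0]^2 = 7^2 = 49
A[1]^2 = 10^2 = 100
A[2]^2 = 3^2 = 9
A[3]^2 = 6^2 = 36
A[4]^2 = 8^2 = 64
Sum = 49 + 100 + 9 + 36 + 64 = 258

258


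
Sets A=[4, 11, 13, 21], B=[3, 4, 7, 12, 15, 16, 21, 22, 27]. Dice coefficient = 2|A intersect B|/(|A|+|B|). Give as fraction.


A intersect B = [4, 21]
|A intersect B| = 2
|A| = 4, |B| = 9
Dice = 2*2 / (4+9)
= 4 / 13 = 4/13

4/13


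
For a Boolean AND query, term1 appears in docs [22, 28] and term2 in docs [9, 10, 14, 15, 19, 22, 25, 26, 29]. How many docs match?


Boolean AND: find intersection of posting lists
term1 docs: [22, 28]
term2 docs: [9, 10, 14, 15, 19, 22, 25, 26, 29]
Intersection: [22]
|intersection| = 1

1


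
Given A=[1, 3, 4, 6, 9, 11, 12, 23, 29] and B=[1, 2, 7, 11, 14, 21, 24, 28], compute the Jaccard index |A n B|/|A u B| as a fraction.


A intersect B = [1, 11]
|A intersect B| = 2
A union B = [1, 2, 3, 4, 6, 7, 9, 11, 12, 14, 21, 23, 24, 28, 29]
|A union B| = 15
Jaccard = 2/15 = 2/15

2/15


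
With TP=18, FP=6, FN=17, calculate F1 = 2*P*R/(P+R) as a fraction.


F1 = 2 * P * R / (P + R)
P = TP/(TP+FP) = 18/24 = 3/4
R = TP/(TP+FN) = 18/35 = 18/35
2 * P * R = 2 * 3/4 * 18/35 = 27/35
P + R = 3/4 + 18/35 = 177/140
F1 = 27/35 / 177/140 = 36/59

36/59


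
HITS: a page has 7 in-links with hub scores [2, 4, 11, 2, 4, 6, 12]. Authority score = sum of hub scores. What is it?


Authority = sum of hub scores of in-linkers
In-link 1: hub score = 2
In-link 2: hub score = 4
In-link 3: hub score = 11
In-link 4: hub score = 2
In-link 5: hub score = 4
In-link 6: hub score = 6
In-link 7: hub score = 12
Authority = 2 + 4 + 11 + 2 + 4 + 6 + 12 = 41

41


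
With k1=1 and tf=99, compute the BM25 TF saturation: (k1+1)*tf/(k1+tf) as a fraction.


BM25 TF component = (k1+1)*tf / (k1+tf)
k1 = 1, tf = 99
Numerator = (1+1)*99 = 198
Denominator = 1 + 99 = 100
= 198/100 = 99/50

99/50


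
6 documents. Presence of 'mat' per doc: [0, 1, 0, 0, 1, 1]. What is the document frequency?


Checking each document for 'mat':
Doc 1: absent
Doc 2: present
Doc 3: absent
Doc 4: absent
Doc 5: present
Doc 6: present
df = sum of presences = 0 + 1 + 0 + 0 + 1 + 1 = 3

3


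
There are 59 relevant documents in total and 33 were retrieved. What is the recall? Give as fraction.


Recall = retrieved_relevant / total_relevant
= 33 / 59
= 33 / (33 + 26)
= 33/59

33/59


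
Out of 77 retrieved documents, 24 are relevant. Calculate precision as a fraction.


Precision = relevant_retrieved / total_retrieved
= 24 / 77
= 24 / (24 + 53)
= 24/77

24/77


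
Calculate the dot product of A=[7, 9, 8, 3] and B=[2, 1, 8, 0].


Dot product = sum of element-wise products
A[0]*B[0] = 7*2 = 14
A[1]*B[1] = 9*1 = 9
A[2]*B[2] = 8*8 = 64
A[3]*B[3] = 3*0 = 0
Sum = 14 + 9 + 64 + 0 = 87

87


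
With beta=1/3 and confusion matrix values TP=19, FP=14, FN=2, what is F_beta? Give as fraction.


P = TP/(TP+FP) = 19/33 = 19/33
R = TP/(TP+FN) = 19/21 = 19/21
beta^2 = 1/3^2 = 1/9
(1 + beta^2) = 10/9
Numerator = (1+beta^2)*P*R = 3610/6237
Denominator = beta^2*P + R = 19/297 + 19/21 = 2014/2079
F_beta = 95/159

95/159


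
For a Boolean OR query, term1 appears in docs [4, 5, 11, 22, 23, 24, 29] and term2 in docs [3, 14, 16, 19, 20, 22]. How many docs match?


Boolean OR: find union of posting lists
term1 docs: [4, 5, 11, 22, 23, 24, 29]
term2 docs: [3, 14, 16, 19, 20, 22]
Union: [3, 4, 5, 11, 14, 16, 19, 20, 22, 23, 24, 29]
|union| = 12

12


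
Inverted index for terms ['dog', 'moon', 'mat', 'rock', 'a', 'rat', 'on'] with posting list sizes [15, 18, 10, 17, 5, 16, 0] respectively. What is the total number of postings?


Summing posting list sizes:
'dog': 15 postings
'moon': 18 postings
'mat': 10 postings
'rock': 17 postings
'a': 5 postings
'rat': 16 postings
'on': 0 postings
Total = 15 + 18 + 10 + 17 + 5 + 16 + 0 = 81

81


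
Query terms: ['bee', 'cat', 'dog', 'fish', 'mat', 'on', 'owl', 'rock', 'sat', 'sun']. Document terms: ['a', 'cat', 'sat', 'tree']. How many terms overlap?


Query terms: ['bee', 'cat', 'dog', 'fish', 'mat', 'on', 'owl', 'rock', 'sat', 'sun']
Document terms: ['a', 'cat', 'sat', 'tree']
Common terms: ['cat', 'sat']
Overlap count = 2

2


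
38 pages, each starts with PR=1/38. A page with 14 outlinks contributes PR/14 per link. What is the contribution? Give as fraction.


Initial PR = 1/38 = 1/38
Outlinks = 14
Contribution per link = PR / outlinks
= 1/38 / 14
= 1/532

1/532


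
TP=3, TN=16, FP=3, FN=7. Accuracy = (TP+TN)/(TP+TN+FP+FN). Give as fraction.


Accuracy = (TP + TN) / (TP + TN + FP + FN)
TP + TN = 3 + 16 = 19
Total = 3 + 16 + 3 + 7 = 29
Accuracy = 19 / 29 = 19/29

19/29


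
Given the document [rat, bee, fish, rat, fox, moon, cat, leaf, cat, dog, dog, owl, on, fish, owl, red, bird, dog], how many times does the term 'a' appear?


Document has 18 words
Scanning for 'a':
Term not found in document
Count = 0

0


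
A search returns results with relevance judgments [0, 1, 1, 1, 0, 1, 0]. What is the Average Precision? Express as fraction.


Computing P@k for each relevant position:
Position 1: not relevant
Position 2: relevant, P@2 = 1/2 = 1/2
Position 3: relevant, P@3 = 2/3 = 2/3
Position 4: relevant, P@4 = 3/4 = 3/4
Position 5: not relevant
Position 6: relevant, P@6 = 4/6 = 2/3
Position 7: not relevant
Sum of P@k = 1/2 + 2/3 + 3/4 + 2/3 = 31/12
AP = 31/12 / 4 = 31/48

31/48


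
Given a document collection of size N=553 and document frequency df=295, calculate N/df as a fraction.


IDF ratio = N / df
= 553 / 295
= 553/295

553/295


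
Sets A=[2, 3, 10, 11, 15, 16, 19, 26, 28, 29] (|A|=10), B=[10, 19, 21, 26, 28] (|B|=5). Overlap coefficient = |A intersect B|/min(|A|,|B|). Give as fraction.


A intersect B = [10, 19, 26, 28]
|A intersect B| = 4
min(|A|, |B|) = min(10, 5) = 5
Overlap = 4 / 5 = 4/5

4/5


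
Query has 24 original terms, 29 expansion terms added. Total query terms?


Original terms: 24
Expansion terms: 29
Total = 24 + 29 = 53

53


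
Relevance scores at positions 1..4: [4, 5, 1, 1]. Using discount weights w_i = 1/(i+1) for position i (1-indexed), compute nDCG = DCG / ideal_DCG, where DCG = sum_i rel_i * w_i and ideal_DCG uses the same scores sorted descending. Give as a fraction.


Position discount weights w_i = 1/(i+1) for i=1..4:
Weights = [1/2, 1/3, 1/4, 1/5]
Actual relevance: [4, 5, 1, 1]
DCG = 4/2 + 5/3 + 1/4 + 1/5 = 247/60
Ideal relevance (sorted desc): [5, 4, 1, 1]
Ideal DCG = 5/2 + 4/3 + 1/4 + 1/5 = 257/60
nDCG = DCG / ideal_DCG = 247/60 / 257/60 = 247/257

247/257


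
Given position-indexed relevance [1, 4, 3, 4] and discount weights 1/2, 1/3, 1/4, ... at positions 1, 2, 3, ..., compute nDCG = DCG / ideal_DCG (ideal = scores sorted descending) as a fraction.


Position discount weights w_i = 1/(i+1) for i=1..4:
Weights = [1/2, 1/3, 1/4, 1/5]
Actual relevance: [1, 4, 3, 4]
DCG = 1/2 + 4/3 + 3/4 + 4/5 = 203/60
Ideal relevance (sorted desc): [4, 4, 3, 1]
Ideal DCG = 4/2 + 4/3 + 3/4 + 1/5 = 257/60
nDCG = DCG / ideal_DCG = 203/60 / 257/60 = 203/257

203/257


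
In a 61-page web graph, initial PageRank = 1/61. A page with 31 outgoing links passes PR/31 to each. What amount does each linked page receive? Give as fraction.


Initial PR = 1/61 = 1/61
Outlinks = 31
Contribution per link = PR / outlinks
= 1/61 / 31
= 1/1891

1/1891


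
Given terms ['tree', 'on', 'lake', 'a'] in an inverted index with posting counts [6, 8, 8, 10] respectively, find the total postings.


Summing posting list sizes:
'tree': 6 postings
'on': 8 postings
'lake': 8 postings
'a': 10 postings
Total = 6 + 8 + 8 + 10 = 32

32


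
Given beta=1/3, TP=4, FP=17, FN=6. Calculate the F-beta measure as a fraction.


P = TP/(TP+FP) = 4/21 = 4/21
R = TP/(TP+FN) = 4/10 = 2/5
beta^2 = 1/3^2 = 1/9
(1 + beta^2) = 10/9
Numerator = (1+beta^2)*P*R = 16/189
Denominator = beta^2*P + R = 4/189 + 2/5 = 398/945
F_beta = 40/199

40/199


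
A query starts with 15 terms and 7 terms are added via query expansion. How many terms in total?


Original terms: 15
Expansion terms: 7
Total = 15 + 7 = 22

22


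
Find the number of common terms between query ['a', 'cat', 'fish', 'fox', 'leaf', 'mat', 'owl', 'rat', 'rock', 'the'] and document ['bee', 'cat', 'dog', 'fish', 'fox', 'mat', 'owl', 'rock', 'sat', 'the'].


Query terms: ['a', 'cat', 'fish', 'fox', 'leaf', 'mat', 'owl', 'rat', 'rock', 'the']
Document terms: ['bee', 'cat', 'dog', 'fish', 'fox', 'mat', 'owl', 'rock', 'sat', 'the']
Common terms: ['cat', 'fish', 'fox', 'mat', 'owl', 'rock', 'the']
Overlap count = 7

7


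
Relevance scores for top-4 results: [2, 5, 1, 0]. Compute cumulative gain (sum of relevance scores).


Cumulative Gain = sum of relevance scores
Position 1: rel=2, running sum=2
Position 2: rel=5, running sum=7
Position 3: rel=1, running sum=8
Position 4: rel=0, running sum=8
CG = 8

8


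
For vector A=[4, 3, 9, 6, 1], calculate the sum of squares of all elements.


|A|^2 = sum of squared components
A[0]^2 = 4^2 = 16
A[1]^2 = 3^2 = 9
A[2]^2 = 9^2 = 81
A[3]^2 = 6^2 = 36
A[4]^2 = 1^2 = 1
Sum = 16 + 9 + 81 + 36 + 1 = 143

143


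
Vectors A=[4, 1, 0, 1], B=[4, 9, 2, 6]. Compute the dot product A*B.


Dot product = sum of element-wise products
A[0]*B[0] = 4*4 = 16
A[1]*B[1] = 1*9 = 9
A[2]*B[2] = 0*2 = 0
A[3]*B[3] = 1*6 = 6
Sum = 16 + 9 + 0 + 6 = 31

31


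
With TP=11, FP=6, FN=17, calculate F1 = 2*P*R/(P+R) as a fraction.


F1 = 2 * P * R / (P + R)
P = TP/(TP+FP) = 11/17 = 11/17
R = TP/(TP+FN) = 11/28 = 11/28
2 * P * R = 2 * 11/17 * 11/28 = 121/238
P + R = 11/17 + 11/28 = 495/476
F1 = 121/238 / 495/476 = 22/45

22/45


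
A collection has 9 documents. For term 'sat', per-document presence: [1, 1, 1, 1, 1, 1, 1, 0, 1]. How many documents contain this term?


Checking each document for 'sat':
Doc 1: present
Doc 2: present
Doc 3: present
Doc 4: present
Doc 5: present
Doc 6: present
Doc 7: present
Doc 8: absent
Doc 9: present
df = sum of presences = 1 + 1 + 1 + 1 + 1 + 1 + 1 + 0 + 1 = 8

8


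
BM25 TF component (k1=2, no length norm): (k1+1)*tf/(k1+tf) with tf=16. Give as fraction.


BM25 TF component = (k1+1)*tf / (k1+tf)
k1 = 2, tf = 16
Numerator = (2+1)*16 = 48
Denominator = 2 + 16 = 18
= 48/18 = 8/3

8/3


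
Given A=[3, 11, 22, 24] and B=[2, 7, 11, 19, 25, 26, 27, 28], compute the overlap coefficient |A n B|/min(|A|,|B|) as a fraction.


A intersect B = [11]
|A intersect B| = 1
min(|A|, |B|) = min(4, 8) = 4
Overlap = 1 / 4 = 1/4

1/4


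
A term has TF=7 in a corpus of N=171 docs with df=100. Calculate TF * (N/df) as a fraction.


TF * (N/df)
= 7 * (171/100)
= 7 * 171/100
= 1197/100

1197/100


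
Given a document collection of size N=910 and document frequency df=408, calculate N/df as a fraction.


IDF ratio = N / df
= 910 / 408
= 455/204

455/204


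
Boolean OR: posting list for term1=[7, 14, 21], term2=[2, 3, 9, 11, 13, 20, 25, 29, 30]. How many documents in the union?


Boolean OR: find union of posting lists
term1 docs: [7, 14, 21]
term2 docs: [2, 3, 9, 11, 13, 20, 25, 29, 30]
Union: [2, 3, 7, 9, 11, 13, 14, 20, 21, 25, 29, 30]
|union| = 12

12


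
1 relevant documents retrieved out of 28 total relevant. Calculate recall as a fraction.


Recall = retrieved_relevant / total_relevant
= 1 / 28
= 1 / (1 + 27)
= 1/28

1/28


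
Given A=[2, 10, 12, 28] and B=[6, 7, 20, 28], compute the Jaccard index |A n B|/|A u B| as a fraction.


A intersect B = [28]
|A intersect B| = 1
A union B = [2, 6, 7, 10, 12, 20, 28]
|A union B| = 7
Jaccard = 1/7 = 1/7

1/7


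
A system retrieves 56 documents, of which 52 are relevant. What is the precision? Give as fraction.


Precision = relevant_retrieved / total_retrieved
= 52 / 56
= 52 / (52 + 4)
= 13/14

13/14


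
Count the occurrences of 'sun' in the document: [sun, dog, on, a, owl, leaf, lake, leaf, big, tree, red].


Document has 11 words
Scanning for 'sun':
Found at positions: [0]
Count = 1

1


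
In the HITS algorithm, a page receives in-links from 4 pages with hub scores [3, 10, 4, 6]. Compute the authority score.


Authority = sum of hub scores of in-linkers
In-link 1: hub score = 3
In-link 2: hub score = 10
In-link 3: hub score = 4
In-link 4: hub score = 6
Authority = 3 + 10 + 4 + 6 = 23

23


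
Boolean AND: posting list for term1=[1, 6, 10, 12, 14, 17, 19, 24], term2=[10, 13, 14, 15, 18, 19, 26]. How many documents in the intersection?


Boolean AND: find intersection of posting lists
term1 docs: [1, 6, 10, 12, 14, 17, 19, 24]
term2 docs: [10, 13, 14, 15, 18, 19, 26]
Intersection: [10, 14, 19]
|intersection| = 3

3


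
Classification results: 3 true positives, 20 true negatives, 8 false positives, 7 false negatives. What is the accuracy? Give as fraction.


Accuracy = (TP + TN) / (TP + TN + FP + FN)
TP + TN = 3 + 20 = 23
Total = 3 + 20 + 8 + 7 = 38
Accuracy = 23 / 38 = 23/38

23/38


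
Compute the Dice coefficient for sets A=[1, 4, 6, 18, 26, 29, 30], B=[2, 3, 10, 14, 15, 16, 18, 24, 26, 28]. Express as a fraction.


A intersect B = [18, 26]
|A intersect B| = 2
|A| = 7, |B| = 10
Dice = 2*2 / (7+10)
= 4 / 17 = 4/17

4/17


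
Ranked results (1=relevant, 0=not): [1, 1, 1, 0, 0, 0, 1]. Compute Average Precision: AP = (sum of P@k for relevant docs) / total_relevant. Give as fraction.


Computing P@k for each relevant position:
Position 1: relevant, P@1 = 1/1 = 1
Position 2: relevant, P@2 = 2/2 = 1
Position 3: relevant, P@3 = 3/3 = 1
Position 4: not relevant
Position 5: not relevant
Position 6: not relevant
Position 7: relevant, P@7 = 4/7 = 4/7
Sum of P@k = 1 + 1 + 1 + 4/7 = 25/7
AP = 25/7 / 4 = 25/28

25/28


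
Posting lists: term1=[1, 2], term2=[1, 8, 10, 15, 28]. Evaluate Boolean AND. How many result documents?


Boolean AND: find intersection of posting lists
term1 docs: [1, 2]
term2 docs: [1, 8, 10, 15, 28]
Intersection: [1]
|intersection| = 1

1


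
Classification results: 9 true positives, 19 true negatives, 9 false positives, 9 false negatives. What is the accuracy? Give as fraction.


Accuracy = (TP + TN) / (TP + TN + FP + FN)
TP + TN = 9 + 19 = 28
Total = 9 + 19 + 9 + 9 = 46
Accuracy = 28 / 46 = 14/23

14/23


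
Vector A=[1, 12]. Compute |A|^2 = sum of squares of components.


|A|^2 = sum of squared components
A[0]^2 = 1^2 = 1
A[1]^2 = 12^2 = 144
Sum = 1 + 144 = 145

145


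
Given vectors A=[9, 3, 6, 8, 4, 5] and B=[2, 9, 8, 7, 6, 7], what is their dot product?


Dot product = sum of element-wise products
A[0]*B[0] = 9*2 = 18
A[1]*B[1] = 3*9 = 27
A[2]*B[2] = 6*8 = 48
A[3]*B[3] = 8*7 = 56
A[4]*B[4] = 4*6 = 24
A[5]*B[5] = 5*7 = 35
Sum = 18 + 27 + 48 + 56 + 24 + 35 = 208

208


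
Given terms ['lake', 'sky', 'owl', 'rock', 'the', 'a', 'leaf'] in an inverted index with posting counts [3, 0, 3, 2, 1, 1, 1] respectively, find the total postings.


Summing posting list sizes:
'lake': 3 postings
'sky': 0 postings
'owl': 3 postings
'rock': 2 postings
'the': 1 postings
'a': 1 postings
'leaf': 1 postings
Total = 3 + 0 + 3 + 2 + 1 + 1 + 1 = 11

11


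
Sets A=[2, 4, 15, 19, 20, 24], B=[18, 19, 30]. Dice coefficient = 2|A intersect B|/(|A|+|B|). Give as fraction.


A intersect B = [19]
|A intersect B| = 1
|A| = 6, |B| = 3
Dice = 2*1 / (6+3)
= 2 / 9 = 2/9

2/9


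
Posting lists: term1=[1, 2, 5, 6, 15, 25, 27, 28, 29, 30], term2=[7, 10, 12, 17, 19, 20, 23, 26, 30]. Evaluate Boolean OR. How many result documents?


Boolean OR: find union of posting lists
term1 docs: [1, 2, 5, 6, 15, 25, 27, 28, 29, 30]
term2 docs: [7, 10, 12, 17, 19, 20, 23, 26, 30]
Union: [1, 2, 5, 6, 7, 10, 12, 15, 17, 19, 20, 23, 25, 26, 27, 28, 29, 30]
|union| = 18

18
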